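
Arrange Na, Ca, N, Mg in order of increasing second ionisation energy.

Ca < Mg < N < Na

Consider each +1 ion: Na⁺ is the bare [Ne] core; Ca⁺ still has 1 valence electron; N⁺ still has 4 valence electrons; Mg⁺ still has 1 valence electron.
Pulling an electron out of a noble-gas core costs far more than removing a remaining valence electron, so Na sits at the high end of IE_2.
Valence configurations: Ca⁺ [Ar]4s¹, N⁺ [He]2s²2p², Mg⁺ [Ne]3s¹.
The numbers (kJ/mol): Na 4562, Ca 1145, N 2856, Mg 1451.
So the second ionization energies run Ca < Mg < N < Na.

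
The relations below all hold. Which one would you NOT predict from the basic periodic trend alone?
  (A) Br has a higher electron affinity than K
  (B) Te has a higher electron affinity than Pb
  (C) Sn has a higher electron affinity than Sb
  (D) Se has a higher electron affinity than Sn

The general trend: electron affinity increases across a period and decreases down a group.
(A) Br (period 4, group 17) vs K (period 4, group 1): the stated order agrees with the simple trend.
(B) Te (period 5, group 16) vs Pb (period 6, group 14): the stated order agrees with the simple trend.
(C) Sn (period 5, group 14) vs Sb (period 5, group 15): the stated order contradicts the simple trend.
(D) Se (period 4, group 16) vs Sn (period 5, group 14): the stated order agrees with the simple trend.
The exception is (C): adding an electron to Sb's half-filled 5p³ is unfavourable, so Sn has the more exothermic EA.

(C)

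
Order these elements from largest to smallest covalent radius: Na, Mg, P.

Radius decreases left→right (rising Z_eff, same n) and increases top→bottom (higher n).
All lie in period 3, so atomic radius increases right to left.
So from largest to smallest: Na > Mg > P.

Na, Mg, P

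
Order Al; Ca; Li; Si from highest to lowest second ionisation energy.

Li > Al > Si > Ca

After 1 electron has been removed, what remains? Al⁺ still has 2 valence electrons; Ca⁺ still has 1 valence electron; Li⁺ is the bare [He] core; Si⁺ still has 3 valence electrons.
Core electrons are held far more tightly than valence electrons, so Li tops the IE_2 order.
Valence configurations: Al⁺ [Ne]3s², Ca⁺ [Ar]4s¹, Si⁺ [Ne]3s²3p¹.
Si⁺ loses a lone 3p electron whereas Al⁺ must break into a filled 3s² pair, so IE_2(Al) > IE_2(Si) even though Si has the higher nuclear charge.
Tabulated IE_2 (kJ/mol): Al 1817, Ca 1145, Li 7298, Si 1577.
Overall IE_2 order: Ca < Si < Al < Li.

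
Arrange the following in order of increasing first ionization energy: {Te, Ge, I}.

Ge is in period 4, group 14; Te is in period 5, group 16; I is in period 5, group 17.
Removing the outermost electron gets harder across a period and easier down a group.
Here both period and group differ, so the two effects have to be weighed against each other.
Te > Ge: the two effects oppose for this pair; the across-period effect wins (869 vs 762 kJ/mol).
I > Te: both are in period 5; the period trend gives I the larger value.
For reference (kJ/mol): Ge 762, Te 869, I 1008.
So from lowest to highest: Ge < Te < I.

Ge, Te, I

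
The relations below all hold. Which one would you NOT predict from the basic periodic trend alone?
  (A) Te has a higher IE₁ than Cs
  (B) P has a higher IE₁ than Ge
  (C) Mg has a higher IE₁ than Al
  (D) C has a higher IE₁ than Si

The general trend: IE₁ increases across a period and decreases down a group.
(A) Te (period 5, group 16) vs Cs (period 6, group 1): the stated order agrees with the simple trend.
(B) P (period 3, group 15) vs Ge (period 4, group 14): the stated order agrees with the simple trend.
(C) Mg (period 3, group 2) vs Al (period 3, group 13): the stated order contradicts the simple trend.
(D) C (period 2, group 14) vs Si (period 3, group 14): the stated order agrees with the simple trend.
The exception is (C): Al's single 3p electron is easier to remove than one from Mg's filled 3s².

(C)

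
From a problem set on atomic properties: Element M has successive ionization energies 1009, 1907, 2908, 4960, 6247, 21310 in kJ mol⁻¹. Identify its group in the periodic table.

Group 15

Look for the largest jump between consecutive ionization energies: IE6/IE5 ≈ 3.4, far larger than any earlier ratio.
That jump marks the point where a core electron is being removed. So the atom has 5 valence electrons.
A main-group element with 5 valence electrons is in group 15.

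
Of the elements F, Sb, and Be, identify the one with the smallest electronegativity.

Electronegativity increases across a period and decreases down a group, tracking effective nuclear charge and atomic size.
These span different periods and groups, so the two trends combine.
Sb > Be: period and group pull opposite ways; the across-period shift dominates (2.05 vs 1.57).
F > Sb: relative to Sb, both the across-period and down-group shifts push F's electronegativity up.
For reference (Pauling): Be 1.57, F 3.98, Sb 2.05.
The smallest electronegativity among these belongs to Be.

Be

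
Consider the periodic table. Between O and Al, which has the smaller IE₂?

Al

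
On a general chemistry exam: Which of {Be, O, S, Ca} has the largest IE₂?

IE_2 is the cost of taking one more electron from the +1 cation: Be⁺ still has 1 valence electron; O⁺ still has 5 valence electrons; S⁺ still has 5 valence electrons; Ca⁺ still has 1 valence electron.
All are still removing valence electrons, so compare the +1 ions as you would atoms: IE_2 generally rises across a period (higher Z_eff) and falls down a group (larger shell), subject to the usual subshell exceptions.
Valence configurations: Be⁺ [He]2s¹, O⁺ [He]2s²2p³, S⁺ [Ne]3s²3p³, Ca⁺ [Ar]4s¹.
Approximate IE_2 values (kJ/mol): Be 1757, O 3388, S 2252, Ca 1145.
So the second ionization energies run Ca < Be < S < O.

O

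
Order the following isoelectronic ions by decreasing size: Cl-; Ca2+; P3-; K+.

P3- > Cl- > K+ > Ca2+

All of these have 18 electrons, so size is governed by nuclear charge alone: the more protons, the stronger the pull on the same electron cloud, and the smaller the ion.
Nuclear charges: Ca2+ (Z=20), K+ (Z=19), Cl- (Z=17), P3- (Z=15).
Largest to smallest: P3- > Cl- > K+ > Ca2+.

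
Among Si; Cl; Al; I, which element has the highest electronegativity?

Cl

Al is in period 3, group 13; Si is in period 3, group 14; Cl is in period 3, group 17; I is in period 5, group 17.
EN rises left→right (higher Z_eff, smaller atoms) and falls top→bottom (larger, more shielded atoms).
These span different periods and groups, so the two trends combine.
Si > Al: Si lies to the right of Al in period 3, so the across-period effect alone puts Si higher.
I > Si: period and group pull opposite ways; the across-period shift dominates (2.66 vs 1.90).
Cl > I: they share group 17; the group trend gives Cl the larger value.
Approximate values (Pauling): Al 1.61, Si 1.90, Cl 3.16, I 2.66.
The highest electronegativity among these belongs to Cl.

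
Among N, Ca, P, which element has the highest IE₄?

N

IE_4 is the cost of taking one more electron from the +3 cation: N³⁺ still has 2 valence electrons; Ca³⁺ is already 1 electron into the core; P³⁺ still has 2 valence electrons.
Usually core removal costs more than valence removal, but here the competition is close: a tightly held n=2 valence electron can cost more to remove than an n=3 core electron, so the actual values have to decide it.
Valence configurations: N³⁺ [He]2s², P³⁺ [Ne]3s².
Tabulated IE_4 (kJ/mol): N 7475, Ca 6491, P 4964.
Putting it together, IE_4: P < Ca < N.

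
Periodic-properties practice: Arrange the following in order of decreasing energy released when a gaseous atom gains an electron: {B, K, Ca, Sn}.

Sn, K, B, Ca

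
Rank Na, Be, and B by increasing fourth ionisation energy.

After 3 electrons have been removed, what remains? Na³⁺ is already 2 electrons into the core; Be³⁺ is already 1 electron into the core; B³⁺ is the bare [He] core.
All of these are removing an electron from a noble-gas core or deeper; the smaller core (lower principal quantum number) is held far more tightly, and within a period the higher nuclear charge binds the same core more tightly.
Approximate IE_4 values (kJ/mol): Na 9543, Be 21007, B 25026.
Hence IE_4: Na < Be < B.

Na, Be, B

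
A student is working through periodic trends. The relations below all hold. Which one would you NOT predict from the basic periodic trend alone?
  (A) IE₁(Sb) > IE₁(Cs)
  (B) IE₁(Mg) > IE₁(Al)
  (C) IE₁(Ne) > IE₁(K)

The general trend: IE₁ increases across a period and decreases down a group.
(A) Sb (period 5, group 15) vs Cs (period 6, group 1): the stated order agrees with the simple trend.
(B) Mg (period 3, group 2) vs Al (period 3, group 13): the stated order contradicts the simple trend.
(C) Ne (period 2, group 18) vs K (period 4, group 1): the stated order agrees with the simple trend.
The exception is (B): Al's single 3p electron is easier to remove than one from Mg's filled 3s².

(B)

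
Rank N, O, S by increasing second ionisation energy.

S < N < O

IE_2 is the cost of taking one more electron from the +1 cation: N⁺ still has 4 valence electrons; O⁺ still has 5 valence electrons; S⁺ still has 5 valence electrons.
All are still removing valence electrons, so compare the +1 ions as you would atoms: IE_2 generally rises across a period (higher Z_eff) and falls down a group (larger shell), subject to the usual subshell exceptions.
Valence configurations: N⁺ [He]2s²2p², O⁺ [He]2s²2p³, S⁺ [Ne]3s²3p³.
Tabulated IE_2 (kJ/mol): N 2856, O 3388, S 2252.
Overall IE_2 order: S < N < O.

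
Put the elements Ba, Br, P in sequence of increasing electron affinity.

Ba < P < Br

P is in period 3, group 15; Br is in period 4, group 17; Ba is in period 6, group 2.
Electron affinity generally becomes more exothermic across a period toward the halogens and less exothermic down a group.
These span different periods and groups, so the two trends combine.
P > Ba: relative to Ba, both the across-period and down-group shifts push P's electron affinity up.
Br > P: the two effects oppose for this pair; the across-period effect wins (325 vs 72 kJ/mol).
Tabulated electron affinity (kJ/mol): P 72, Br 325, Ba 14.
So from lowest to highest: Ba < P < Br.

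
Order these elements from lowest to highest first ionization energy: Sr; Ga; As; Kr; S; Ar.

Sr < Ga < As < S < Kr < Ar

S is in period 3, group 16; Ar is in period 3, group 18; Ga is in period 4, group 13; As is in period 4, group 15; Kr is in period 4, group 18; Sr is in period 5, group 2.
Removing the outermost electron gets harder across a period and easier down a group.
Neither a single period nor a single group — weigh both effects.
Ga > Sr: both effects reinforce here, so Ga is clearly the higher of the two.
As > Ga: both are in period 4; the period trend gives As the larger value.
S > As: relative to As, both the across-period and down-group shifts push S's first ionization energy up.
Kr > S: the two effects oppose for this pair; the across-period effect wins (1351 vs 1000 kJ/mol).
Ar > Kr: they share group 18; the group trend gives Ar the larger value.
For reference (kJ/mol): S 1000, Ar 1521, Ga 579, As 947, Kr 1351, Sr 550.
So from lowest to highest: Sr < Ga < As < S < Kr < Ar.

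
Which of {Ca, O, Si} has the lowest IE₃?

Si

IE_3 is the cost of taking one more electron from the +2 cation: Ca²⁺ is the bare [Ar] core; O²⁺ still has 4 valence electrons; Si²⁺ still has 2 valence electrons.
Usually core removal costs more than valence removal, but here the competition is close: a tightly held n=2 valence electron can cost more to remove than an n=3 core electron, so the actual values have to decide it.
Valence configurations: O²⁺ [He]2s²2p², Si²⁺ [Ne]3s².
Approximate IE_3 values (kJ/mol): Ca 4912, O 5300, Si 3232.
So the third ionization energies run Si < Ca < O.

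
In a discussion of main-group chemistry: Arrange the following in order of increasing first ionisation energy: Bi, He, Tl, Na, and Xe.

First ionization energy rises across a period (greater Z_eff holds electrons more tightly) and falls down a group (valence electrons are farther from the nucleus).
Here both period and group differ, so the two effects have to be weighed against each other.
Tl > Na: period and group pull opposite ways; the across-period shift dominates (589 vs 496 kJ/mol).
Bi > Tl: both are in period 6; the period trend gives Bi the larger value.
Xe > Bi: both effects reinforce here, so Xe is clearly the higher of the two.
He > Xe: He sits above Xe in group 18, so the down-group effect alone puts He higher.
Approximate values (kJ/mol): He 2372, Na 496, Xe 1170, Tl 589, Bi 703.
So from lowest to highest: Na < Tl < Bi < Xe < He.

Na < Tl < Bi < Xe < He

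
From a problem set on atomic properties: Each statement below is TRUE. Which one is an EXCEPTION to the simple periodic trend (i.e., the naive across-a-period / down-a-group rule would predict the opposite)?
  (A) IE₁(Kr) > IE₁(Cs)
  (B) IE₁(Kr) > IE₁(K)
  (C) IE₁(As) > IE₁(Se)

(C)

The general trend: first ionisation energy increases across a period and decreases down a group.
(A) Kr (period 4, group 18) vs Cs (period 6, group 1): the stated order agrees with the simple trend.
(B) Kr (period 4, group 18) vs K (period 4, group 1): the stated order agrees with the simple trend.
(C) As (period 4, group 15) vs Se (period 4, group 16): the stated order contradicts the simple trend.
The exception is (C): Se (4p⁴) ionizes more easily than half-filled As (4p³).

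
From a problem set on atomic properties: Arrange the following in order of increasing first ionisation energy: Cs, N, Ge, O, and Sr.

First ionization energy rises across a period (greater Z_eff holds electrons more tightly) and falls down a group (valence electrons are farther from the nucleus).
Neither a single period nor a single group — weigh both effects.
Sr > Cs: both effects reinforce here, so Sr is clearly the higher of the two.
Ge > Sr: both effects reinforce here, so Ge is clearly the higher of the two.
O > Ge: relative to Ge, both the across-period and down-group shifts push O's first ionization energy up.
N > O: this pair runs against the simple trend — see the exception note.
Note the exception: N has a higher first ionization energy than O, contrary to the simple trend — pairing an electron in O's 2p⁴ costs repulsion energy, so O ionizes more easily than half-filled N (2p³).
Approximate values (kJ/mol): N 1402, O 1314, Ge 762, Sr 550, Cs 376.
So from lowest to highest: Cs < Sr < Ge < O < N.

Cs < Sr < Ge < O < N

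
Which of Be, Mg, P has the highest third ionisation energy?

Be

Consider each +2 ion: Be²⁺ is the bare [He] core; Mg²⁺ is the bare [Ne] core; P²⁺ still has 3 valence electrons.
Breaking into a closed-shell core is much more expensive than removing a leftover valence electron — Mg and Be have the largest IE_3 here.
The numbers (kJ/mol): Be 14849, Mg 7733, P 2914.
Putting it together, IE_3: P < Mg < Be.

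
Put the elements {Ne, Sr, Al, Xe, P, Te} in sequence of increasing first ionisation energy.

Sr < Al < Te < P < Xe < Ne

Removing the outermost electron gets harder across a period and easier down a group.
Neither a single period nor a single group — weigh both effects.
Al > Sr: relative to Sr, both the across-period and down-group shifts push Al's first ionization energy up.
Te > Al: period and group pull opposite ways; the across-period shift dominates (869 vs 578 kJ/mol).
P > Te: the two effects oppose for this pair; the down-group effect wins (1012 vs 869 kJ/mol).
Xe > P: the two effects oppose for this pair; the across-period effect wins (1170 vs 1012 kJ/mol).
Ne > Xe: Ne sits above Xe in group 18, so the down-group effect alone puts Ne higher.
For reference (kJ/mol): Ne 2081, Al 578, P 1012, Sr 550, Te 869, Xe 1170.
So from lowest to highest: Sr < Al < Te < P < Xe < Ne.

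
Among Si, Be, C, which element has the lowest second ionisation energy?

Si

The second ionization energy removes an electron from the +1 ion. For each element: Si⁺ still has 3 valence electrons; Be⁺ still has 1 valence electron; C⁺ still has 3 valence electrons.
All are still removing valence electrons, so compare the +1 ions as you would atoms: IE_2 generally rises across a period (higher Z_eff) and falls down a group (larger shell), subject to the usual subshell exceptions.
Valence configurations: Si⁺ [Ne]3s²3p¹, Be⁺ [He]2s¹, C⁺ [He]2s²2p¹.
Tabulated IE_2 (kJ/mol): Si 1577, Be 1757, C 2353.
So the second ionization energies run Si < Be < C.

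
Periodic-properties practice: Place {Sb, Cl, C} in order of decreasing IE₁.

Cl, C, Sb

C is in period 2, group 14; Cl is in period 3, group 17; Sb is in period 5, group 15.
First ionization energy rises across a period (greater Z_eff holds electrons more tightly) and falls down a group (valence electrons are farther from the nucleus).
Neither a single period nor a single group — weigh both effects.
C > Sb: the two effects oppose for this pair; the down-group effect wins (1086 vs 831 kJ/mol).
Cl > C: period and group pull opposite ways; the across-period shift dominates (1251 vs 1086 kJ/mol).
Tabulated first ionization energy (kJ/mol): C 1086, Cl 1251, Sb 831.
So from highest to lowest: Cl > C > Sb.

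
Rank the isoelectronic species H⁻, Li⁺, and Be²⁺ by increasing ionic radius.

All of these have 2 electrons, so size is governed by nuclear charge alone: the more protons, the stronger the pull on the same electron cloud, and the smaller the ion.
Nuclear charges: Be²⁺ (Z=4), Li⁺ (Z=3), H⁻ (Z=1).
Smallest to largest: Be²⁺ < Li⁺ < H⁻.

Be²⁺ < Li⁺ < H⁻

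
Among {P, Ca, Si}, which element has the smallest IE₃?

P

After 2 electrons have been removed, what remains? P²⁺ still has 3 valence electrons; Ca²⁺ is the bare [Ar] core; Si²⁺ still has 2 valence electrons.
Core electrons are held far more tightly than valence electrons, so Ca tops the IE_3 order.
Valence configurations: P²⁺ [Ne]3s²3p¹, Si²⁺ [Ne]3s².
P²⁺ loses a lone 3p electron whereas Si²⁺ must break into a filled 3s² pair, so IE_3(Si) > IE_3(P) even though P has the higher nuclear charge.
Tabulated IE_3 (kJ/mol): P 2914, Ca 4912, Si 3232.
Putting it together, IE_3: P < Si < Ca.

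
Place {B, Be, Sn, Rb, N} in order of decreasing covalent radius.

Be is in period 2, group 2; B is in period 2, group 13; N is in period 2, group 15; Rb is in period 5, group 1; Sn is in period 5, group 14.
Moving right in a period, electrons are added to the same shell under a stronger nuclear pull, so atoms get smaller; moving down, a new shell is opened and atoms get larger.
These span different periods and groups, so the two trends combine.
B > N: B lies to the left of N in period 2, so the across-period effect alone puts B larger.
Be > B: both are in period 2; the period trend gives Be the larger value.
Sn > Be: period and group pull opposite ways; the down-group shift dominates (140 vs 102 pm).
Rb > Sn: Rb lies to the left of Sn in period 5, so the across-period effect alone puts Rb larger.
Approximate values (pm): Be 102, B 85, N 71, Rb 210, Sn 140.
So from largest to smallest: Rb > Sn > Be > B > N.

Rb, Sn, Be, B, N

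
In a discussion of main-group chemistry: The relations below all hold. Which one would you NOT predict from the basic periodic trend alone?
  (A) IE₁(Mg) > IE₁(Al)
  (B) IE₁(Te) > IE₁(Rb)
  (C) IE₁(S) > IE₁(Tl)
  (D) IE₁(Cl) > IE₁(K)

The general trend: IE₁ increases across a period and decreases down a group.
(A) Mg (period 3, group 2) vs Al (period 3, group 13): the stated order contradicts the simple trend.
(B) Te (period 5, group 16) vs Rb (period 5, group 1): the stated order agrees with the simple trend.
(C) S (period 3, group 16) vs Tl (period 6, group 13): the stated order agrees with the simple trend.
(D) Cl (period 3, group 17) vs K (period 4, group 1): the stated order agrees with the simple trend.
The exception is (A): Al's single 3p electron is easier to remove than one from Mg's filled 3s².

(A)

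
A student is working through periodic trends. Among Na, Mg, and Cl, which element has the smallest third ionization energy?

After 2 electrons have been removed, what remains? Na²⁺ is already 1 electron into the core; Mg²⁺ is the bare [Ne] core; Cl²⁺ still has 5 valence electrons.
Breaking into a closed-shell core is much more expensive than removing a leftover valence electron — Na and Mg have the largest IE_3 here.
The numbers (kJ/mol): Na 6910, Mg 7733, Cl 3822.
Overall IE_3 order: Cl < Na < Mg.

Cl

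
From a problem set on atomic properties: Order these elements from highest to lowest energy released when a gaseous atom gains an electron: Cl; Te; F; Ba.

Cl > F > Te > Ba

F is in period 2, group 17; Cl is in period 3, group 17; Te is in period 5, group 16; Ba is in period 6, group 2.
Electron affinity generally becomes more exothermic across a period toward the halogens and less exothermic down a group.
These span different periods and groups, so the two trends combine.
Te > Ba: relative to Ba, both the across-period and down-group shifts push Te's electron affinity up.
F > Te: relative to Te, both the across-period and down-group shifts push F's electron affinity up.
Cl > F: this pair runs against the simple trend — see the exception note.
Note the exception: Cl has a higher electron affinity than F, contrary to the simple trend — F's small 2p subshell makes the incoming electron feel strong e⁻–e⁻ repulsion, so Cl actually releases more energy on gaining an electron.
For reference (kJ/mol): F 328, Cl 349, Te 190, Ba 14.
So from highest to lowest: Cl > F > Te > Ba.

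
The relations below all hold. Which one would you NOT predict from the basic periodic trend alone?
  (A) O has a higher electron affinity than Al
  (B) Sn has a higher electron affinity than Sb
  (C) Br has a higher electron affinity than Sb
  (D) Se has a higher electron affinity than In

(B)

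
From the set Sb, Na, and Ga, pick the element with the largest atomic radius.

Na

Na is in period 3, group 1; Ga is in period 4, group 13; Sb is in period 5, group 15.
Moving right in a period, electrons are added to the same shell under a stronger nuclear pull, so atoms get smaller; moving down, a new shell is opened and atoms get larger.
Neither a single period nor a single group — weigh both effects.
Sb > Ga: period and group pull opposite ways; the down-group shift dominates (140 vs 124 pm).
Na > Sb: the two effects oppose for this pair; the across-period effect wins (155 vs 140 pm).
For reference (pm): Na 155, Ga 124, Sb 140.
The largest atomic radius among these belongs to Na.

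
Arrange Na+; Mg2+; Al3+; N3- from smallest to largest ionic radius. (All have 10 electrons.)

Al3+ < Mg2+ < Na+ < N3-

All of these have 10 electrons, so size is governed by nuclear charge alone: the more protons, the stronger the pull on the same electron cloud, and the smaller the ion.
Nuclear charges: Al3+ (Z=13), Mg2+ (Z=12), Na+ (Z=11), N3- (Z=7).
Smallest to largest: Al3+ < Mg2+ < Na+ < N3-.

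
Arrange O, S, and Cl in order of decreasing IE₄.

After 3 electrons have been removed, what remains? O³⁺ still has 3 valence electrons; S³⁺ still has 3 valence electrons; Cl³⁺ still has 4 valence electrons.
All are still removing valence electrons, so compare the +3 ions as you would atoms: IE_4 generally rises across a period (higher Z_eff) and falls down a group (larger shell), subject to the usual subshell exceptions.
Valence configurations: O³⁺ [He]2s²2p¹, S³⁺ [Ne]3s²3p¹, Cl³⁺ [Ne]3s²3p².
Tabulated IE_4 (kJ/mol): O 7469, S 4556, Cl 5159.
So the fourth ionization energies run S < Cl < O.

O > Cl > S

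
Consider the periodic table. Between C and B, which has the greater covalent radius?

B is in period 2, group 13; C is in period 2, group 14.
Moving right in a period, electrons are added to the same shell under a stronger nuclear pull, so atoms get smaller; moving down, a new shell is opened and atoms get larger.
All lie in period 2, so atomic radius increases right to left.
So B has the greater covalent radius (B > C).

B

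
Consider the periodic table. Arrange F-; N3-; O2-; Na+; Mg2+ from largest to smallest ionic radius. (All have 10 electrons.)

N3- > O2- > F- > Na+ > Mg2+

All of these have 10 electrons, so size is governed by nuclear charge alone: the more protons, the stronger the pull on the same electron cloud, and the smaller the ion.
Nuclear charges: Mg2+ (Z=12), Na+ (Z=11), F- (Z=9), O2- (Z=8), N3- (Z=7).
Largest to smallest: N3- > O2- > F- > Na+ > Mg2+.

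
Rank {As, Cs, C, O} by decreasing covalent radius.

Cs > As > C > O

C is in period 2, group 14; O is in period 2, group 16; As is in period 4, group 15; Cs is in period 6, group 1.
Moving right in a period, electrons are added to the same shell under a stronger nuclear pull, so atoms get smaller; moving down, a new shell is opened and atoms get larger.
These span different periods and groups, so the two trends combine.
C > O: both are in period 2; the period trend gives C the larger value.
As > C: the two effects oppose for this pair; the down-group effect wins (121 vs 75 pm).
Cs > As: relative to As, both the across-period and down-group shifts push Cs's atomic radius up.
For reference (pm): C 75, O 63, As 121, Cs 232.
So from largest to smallest: Cs > As > C > O.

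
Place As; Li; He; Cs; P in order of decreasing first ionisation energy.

He is in period 1, group 18; Li is in period 2, group 1; P is in period 3, group 15; As is in period 4, group 15; Cs is in period 6, group 1.
First ionization energy rises across a period (greater Z_eff holds electrons more tightly) and falls down a group (valence electrons are farther from the nucleus).
Neither a single period nor a single group — weigh both effects.
Li > Cs: Li sits above Cs in group 1, so the down-group effect alone puts Li higher.
As > Li: the two effects oppose for this pair; the across-period effect wins (947 vs 520 kJ/mol).
P > As: P sits above As in group 15, so the down-group effect alone puts P higher.
He > P: relative to P, both the across-period and down-group shifts push He's first ionization energy up.
Approximate values (kJ/mol): He 2372, Li 520, P 1012, As 947, Cs 376.
So from highest to lowest: He > P > As > Li > Cs.

He, P, As, Li, Cs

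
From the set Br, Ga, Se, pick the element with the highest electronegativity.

Br

Ga is in period 4, group 13; Se is in period 4, group 16; Br is in period 4, group 17.
EN rises left→right (higher Z_eff, smaller atoms) and falls top→bottom (larger, more shielded atoms).
All lie in period 4, so electronegativity increases left to right.
The highest electronegativity among these belongs to Br.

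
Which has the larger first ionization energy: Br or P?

P is in period 3, group 15; Br is in period 4, group 17.
Across a period the outer electron is held more tightly (higher IE₁); down a group it sits in a higher shell, more shielded, and comes off more easily.
Neither a single period nor a single group — weigh both effects.
Br > P: period and group pull opposite ways; the across-period shift dominates (1140 vs 1012 kJ/mol).
Tabulated first ionization energy (kJ/mol): P 1012, Br 1140.
So Br has the larger first ionization energy (Br > P).

Br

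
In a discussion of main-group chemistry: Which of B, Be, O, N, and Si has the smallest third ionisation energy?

After 2 electrons have been removed, what remains? B²⁺ still has 1 valence electron; Be²⁺ is the bare [He] core; O²⁺ still has 4 valence electrons; N²⁺ still has 3 valence electrons; Si²⁺ still has 2 valence electrons.
Breaking into a closed-shell core is much more expensive than removing a leftover valence electron — Be has the largest IE_3 here.
Valence configurations: B²⁺ [He]2s¹, O²⁺ [He]2s²2p², N²⁺ [He]2s²2p¹, Si²⁺ [Ne]3s².
The numbers (kJ/mol): B 3660, Be 14849, O 5300, N 4578, Si 3232.
Overall IE_3 order: Si < B < N < O < Be.

Si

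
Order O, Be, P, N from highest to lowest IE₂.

IE_2 is the cost of taking one more electron from the +1 cation: O⁺ still has 5 valence electrons; Be⁺ still has 1 valence electron; P⁺ still has 4 valence electrons; N⁺ still has 4 valence electrons.
All are still removing valence electrons, so compare the +1 ions as you would atoms: IE_2 generally rises across a period (higher Z_eff) and falls down a group (larger shell), subject to the usual subshell exceptions.
Valence configurations: O⁺ [He]2s²2p³, Be⁺ [He]2s¹, P⁺ [Ne]3s²3p², N⁺ [He]2s²2p².
Approximate IE_2 values (kJ/mol): O 3388, Be 1757, P 1907, N 2856.
Overall IE_2 order: Be < P < N < O.

O, N, P, Be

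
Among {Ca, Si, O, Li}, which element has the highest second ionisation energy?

Li

Consider each +1 ion: Ca⁺ still has 1 valence electron; Si⁺ still has 3 valence electrons; O⁺ still has 5 valence electrons; Li⁺ is the bare [He] core.
Pulling an electron out of a noble-gas core costs far more than removing a remaining valence electron, so Li sits at the high end of IE_2.
Valence configurations: Ca⁺ [Ar]4s¹, Si⁺ [Ne]3s²3p¹, O⁺ [He]2s²2p³.
Approximate IE_2 values (kJ/mol): Ca 1145, Si 1577, O 3388, Li 7298.
Overall IE_2 order: Ca < Si < O < Li.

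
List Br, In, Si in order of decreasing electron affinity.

Adding an electron releases more energy for atoms nearer the top right (short of the noble gases).
Here both period and group differ, so the two effects have to be weighed against each other.
Si > In: both effects reinforce here, so Si is clearly the higher of the two.
Br > Si: the two effects oppose for this pair; the across-period effect wins (325 vs 134 kJ/mol).
Tabulated electron affinity (kJ/mol): Si 134, Br 325, In 29.
So from highest to lowest: Br > Si > In.

Br > Si > In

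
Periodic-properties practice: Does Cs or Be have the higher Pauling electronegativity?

Be is in period 2, group 2; Cs is in period 6, group 1.
EN rises left→right (higher Z_eff, smaller atoms) and falls top→bottom (larger, more shielded atoms).
These span different periods and groups, so the two trends combine.
Be > Cs: both effects reinforce here, so Be is clearly the higher of the two.
Approximate values (Pauling): Be 1.57, Cs 0.79.
So Be has the higher Pauling electronegativity (Be > Cs).

Be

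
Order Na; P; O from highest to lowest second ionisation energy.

Na > O > P

The second ionization energy removes an electron from the +1 ion. For each element: Na⁺ is the bare [Ne] core; P⁺ still has 4 valence electrons; O⁺ still has 5 valence electrons.
Breaking into a closed-shell core is much more expensive than removing a leftover valence electron — Na has the largest IE_2 here.
Valence configurations: P⁺ [Ne]3s²3p², O⁺ [He]2s²2p³.
The numbers (kJ/mol): Na 4562, P 1907, O 3388.
Overall IE_2 order: P < O < Na.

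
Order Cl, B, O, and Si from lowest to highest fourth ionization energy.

Si < Cl < O < B

Consider each +3 ion: Cl³⁺ still has 4 valence electrons; B³⁺ is the bare [He] core; O³⁺ still has 3 valence electrons; Si³⁺ still has 1 valence electron.
Breaking into a closed-shell core is much more expensive than removing a leftover valence electron — B has the largest IE_4 here.
Valence configurations: Cl³⁺ [Ne]3s²3p², O³⁺ [He]2s²2p¹, Si³⁺ [Ne]3s¹.
The numbers (kJ/mol): Cl 5159, B 25026, O 7469, Si 4356.
Hence IE_4: Si < Cl < O < B.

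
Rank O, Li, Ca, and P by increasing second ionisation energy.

After 1 electron has been removed, what remains? O⁺ still has 5 valence electrons; Li⁺ is the bare [He] core; Ca⁺ still has 1 valence electron; P⁺ still has 4 valence electrons.
Breaking into a closed-shell core is much more expensive than removing a leftover valence electron — Li has the largest IE_2 here.
Valence configurations: O⁺ [He]2s²2p³, Ca⁺ [Ar]4s¹, P⁺ [Ne]3s²3p².
The numbers (kJ/mol): O 3388, Li 7298, Ca 1145, P 1907.
Overall IE_2 order: Ca < P < O < Li.

Ca, P, O, Li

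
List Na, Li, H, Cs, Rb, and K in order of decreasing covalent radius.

H is in period 1, group 1; Li is in period 2, group 1; Na is in period 3, group 1; K is in period 4, group 1; Rb is in period 5, group 1; Cs is in period 6, group 1.
Moving right in a period, electrons are added to the same shell under a stronger nuclear pull, so atoms get smaller; moving down, a new shell is opened and atoms get larger.
All are in group 1, so atomic radius increases down the group.
So from largest to smallest: Cs > Rb > K > Na > Li > H.

Cs, Rb, K, Na, Li, H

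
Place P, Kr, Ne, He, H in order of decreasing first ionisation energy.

He > Ne > Kr > H > P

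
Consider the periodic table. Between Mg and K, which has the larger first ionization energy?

Mg

Mg is in period 3, group 2; K is in period 4, group 1.
IE₁ increases left→right with effective nuclear charge and decreases top→bottom as the valence shell moves farther out.
Neither a single period nor a single group — weigh both effects.
Mg > K: both effects reinforce here, so Mg is clearly the higher of the two.
Approximate values (kJ/mol): Mg 738, K 419.
So Mg has the larger first ionization energy (Mg > K).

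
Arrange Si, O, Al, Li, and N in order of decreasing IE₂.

The second ionization energy removes an electron from the +1 ion. For each element: Si⁺ still has 3 valence electrons; O⁺ still has 5 valence electrons; Al⁺ still has 2 valence electrons; Li⁺ is the bare [He] core; N⁺ still has 4 valence electrons.
Core electrons are held far more tightly than valence electrons, so Li tops the IE_2 order.
Valence configurations: Si⁺ [Ne]3s²3p¹, O⁺ [He]2s²2p³, Al⁺ [Ne]3s², N⁺ [He]2s²2p².
Si⁺ loses a lone 3p electron whereas Al⁺ must break into a filled 3s² pair, so IE_2(Al) > IE_2(Si) even though Si has the higher nuclear charge.
The numbers (kJ/mol): Si 1577, O 3388, Al 1817, Li 7298, N 2856.
So the second ionization energies run Si < Al < N < O < Li.

Li > O > N > Al > Si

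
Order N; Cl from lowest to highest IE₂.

Cl < N

Consider each +1 ion: N⁺ still has 4 valence electrons; Cl⁺ still has 6 valence electrons.
All are still removing valence electrons, so compare the +1 ions as you would atoms: IE_2 generally rises across a period (higher Z_eff) and falls down a group (larger shell), subject to the usual subshell exceptions.
Valence configurations: N⁺ [He]2s²2p², Cl⁺ [Ne]3s²3p⁴.
Approximate IE_2 values (kJ/mol): N 2856, Cl 2298.
Overall IE_2 order: Cl < N.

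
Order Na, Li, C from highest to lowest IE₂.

The second ionization energy removes an electron from the +1 ion. For each element: Na⁺ is the bare [Ne] core; Li⁺ is the bare [He] core; C⁺ still has 3 valence electrons.
Breaking into a closed-shell core is much more expensive than removing a leftover valence electron — Na and Li have the largest IE_2 here.
Approximate IE_2 values (kJ/mol): Na 4562, Li 7298, C 2353.
Putting it together, IE_2: C < Na < Li.

Li, Na, C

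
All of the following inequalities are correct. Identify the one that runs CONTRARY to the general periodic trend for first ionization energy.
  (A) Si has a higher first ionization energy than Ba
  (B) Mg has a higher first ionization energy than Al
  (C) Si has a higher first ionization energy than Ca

(B)

The general trend: first ionization energy increases across a period and decreases down a group.
(A) Si (period 3, group 14) vs Ba (period 6, group 2): the stated order agrees with the simple trend.
(B) Mg (period 3, group 2) vs Al (period 3, group 13): the stated order contradicts the simple trend.
(C) Si (period 3, group 14) vs Ca (period 4, group 2): the stated order agrees with the simple trend.
The exception is (B): Al's single 3p electron is easier to remove than one from Mg's filled 3s².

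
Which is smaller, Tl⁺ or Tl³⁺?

Tl³⁺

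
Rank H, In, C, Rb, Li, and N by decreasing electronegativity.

N, C, H, In, Li, Rb

H is in period 1, group 1; Li is in period 2, group 1; C is in period 2, group 14; N is in period 2, group 15; Rb is in period 5, group 1; In is in period 5, group 13.
Atoms toward the upper right of the periodic table pull bonding electrons most strongly.
These span different periods and groups, so the two trends combine.
Li > Rb: they share group 1; the group trend gives Li the larger value.
In > Li: period and group pull opposite ways; the across-period shift dominates (1.78 vs 0.98).
H > In: the two effects oppose for this pair; the down-group effect wins (2.20 vs 1.78).
C > H: period and group pull opposite ways; the across-period shift dominates (2.55 vs 2.20).
N > C: both are in period 2; the period trend gives N the larger value.
Tabulated electronegativity (Pauling): H 2.20, Li 0.98, C 2.55, N 3.04, Rb 0.82, In 1.78.
So from highest to lowest: N > C > H > In > Li > Rb.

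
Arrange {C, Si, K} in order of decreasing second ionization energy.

Consider each +1 ion: C⁺ still has 3 valence electrons; Si⁺ still has 3 valence electrons; K⁺ is the bare [Ar] core.
Breaking into a closed-shell core is much more expensive than removing a leftover valence electron — K has the largest IE_2 here.
Valence configurations: C⁺ [He]2s²2p¹, Si⁺ [Ne]3s²3p¹.
The numbers (kJ/mol): C 2353, Si 1577, K 3052.
Putting it together, IE_2: Si < C < K.

K > C > Si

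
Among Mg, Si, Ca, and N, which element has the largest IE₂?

N

IE_2 is the cost of taking one more electron from the +1 cation: Mg⁺ still has 1 valence electron; Si⁺ still has 3 valence electrons; Ca⁺ still has 1 valence electron; N⁺ still has 4 valence electrons.
All are still removing valence electrons, so compare the +1 ions as you would atoms: IE_2 generally rises across a period (higher Z_eff) and falls down a group (larger shell), subject to the usual subshell exceptions.
Valence configurations: Mg⁺ [Ne]3s¹, Si⁺ [Ne]3s²3p¹, Ca⁺ [Ar]4s¹, N⁺ [He]2s²2p².
The numbers (kJ/mol): Mg 1451, Si 1577, Ca 1145, N 2856.
Hence IE_2: Ca < Mg < Si < N.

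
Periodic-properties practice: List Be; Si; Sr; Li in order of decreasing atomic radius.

Li is in period 2, group 1; Be is in period 2, group 2; Si is in period 3, group 14; Sr is in period 5, group 2.
Across a period the added protons contract the valence shell; down a group each new principal shell makes the atom larger.
These span different periods and groups, so the two trends combine.
Si > Be: period and group pull opposite ways; the down-group shift dominates (116 vs 102 pm).
Li > Si: period and group pull opposite ways; the across-period shift dominates (133 vs 116 pm).
Sr > Li: the two effects oppose for this pair; the down-group effect wins (185 vs 133 pm).
Approximate values (pm): Li 133, Be 102, Si 116, Sr 185.
So from largest to smallest: Sr > Li > Si > Be.

Sr > Li > Si > Be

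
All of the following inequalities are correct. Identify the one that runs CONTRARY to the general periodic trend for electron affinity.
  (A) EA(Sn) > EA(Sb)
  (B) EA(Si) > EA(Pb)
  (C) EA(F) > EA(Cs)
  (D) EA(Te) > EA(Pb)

The general trend: electron affinity increases across a period and decreases down a group.
(A) Sn (period 5, group 14) vs Sb (period 5, group 15): the stated order contradicts the simple trend.
(B) Si (period 3, group 14) vs Pb (period 6, group 14): the stated order agrees with the simple trend.
(C) F (period 2, group 17) vs Cs (period 6, group 1): the stated order agrees with the simple trend.
(D) Te (period 5, group 16) vs Pb (period 6, group 14): the stated order agrees with the simple trend.
The exception is (A): adding an electron to Sb's half-filled 5p³ is unfavourable, so Sn has the more exothermic EA.

(A)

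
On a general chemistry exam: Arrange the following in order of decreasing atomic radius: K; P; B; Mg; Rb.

Radius decreases left→right (rising Z_eff, same n) and increases top→bottom (higher n).
Neither a single period nor a single group — weigh both effects.
P > B: period and group pull opposite ways; the down-group shift dominates (111 vs 85 pm).
Mg > P: both are in period 3; the period trend gives Mg the larger value.
K > Mg: relative to Mg, both the across-period and down-group shifts push K's atomic radius up.
Rb > K: they share group 1; the group trend gives Rb the larger value.
Tabulated atomic radius (pm): B 85, Mg 139, P 111, K 196, Rb 210.
So from largest to smallest: Rb > K > Mg > P > B.

Rb, K, Mg, P, B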